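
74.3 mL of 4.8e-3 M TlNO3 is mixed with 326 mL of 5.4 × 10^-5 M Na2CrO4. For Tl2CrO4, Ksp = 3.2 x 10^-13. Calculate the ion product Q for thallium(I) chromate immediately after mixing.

3.5 × 10^-11

Total volume = 74.3 + 326 = 400.3 mL.
[Tl^+] = 4.8 x 10^-3 × (74.3/400.3) = 8.91 x 10^-4 M
[CrO4^2-] = 5.4 x 10^-5 × (326/400.3) = 4.40 × 10^-5 M
Tl2CrO4(s) ⇌ 2 Tl^+(aq) + CrO4^2-(aq), so Q = [Tl^+]^2[CrO4^2-]
Q = (8.91 x 10^-4)^2(4.40 × 10^-5) = 3.5 × 10^-11
Q > Ksp, so Tl2CrO4 will precipitate.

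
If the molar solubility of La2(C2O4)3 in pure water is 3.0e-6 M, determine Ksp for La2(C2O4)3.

La2(C2O4)3(s) ⇌ 2 La^3+(aq) + 3 C2O4^2-(aq)
Let s = molar solubility. Then [La^3+] = 2s and [C2O4^2-] = 3s.
Ksp = [La^3+]^2[C2O4^2-]^3
Ksp = (2s)^2(3s)^3 = 108s^5
Ksp = 108 × (3.0 × 10^-6)^5 = 2.6 × 10^-26

2.6 × 10^-26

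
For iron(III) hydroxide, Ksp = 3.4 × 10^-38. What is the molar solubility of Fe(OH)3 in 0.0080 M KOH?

s ≈ 6.6 × 10^-32 M

Fe(OH)3(s) <=> Fe^3+(aq) + 3 OH^-(aq)
Ksp = [Fe^3+][OH^-]^3
Let s = moles of Fe(OH)3 that dissolve per litre. [Fe^3+] = s, [OH^-] = 0.0080 + 3s ≈ 0.0080 (common-ion effect: OH^- is already 0.0080 M).
Ksp ≈ s × (0.0080)^3
s = 6.6 x 10^-32 M
Check: 3s = 2.0 x 10^-31 ≪ 0.0080, so the approximation is valid.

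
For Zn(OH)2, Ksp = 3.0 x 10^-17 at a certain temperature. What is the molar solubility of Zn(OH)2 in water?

s ≈ 2.0e-6 M

Zn(OH)2(s) ⇌ Zn^2+(aq) + 2 OH^-(aq)
Ksp = [Zn^2+][OH^-]^2
If s mol/L of Zn(OH)2 dissolves, [Zn^2+] = s and [OH^-] = 2s.
So Ksp = s × (2s)^2 = 4s^3
s = (3.0 x 10^-17 / 4)^(1/3) = 2.0 × 10^-6 M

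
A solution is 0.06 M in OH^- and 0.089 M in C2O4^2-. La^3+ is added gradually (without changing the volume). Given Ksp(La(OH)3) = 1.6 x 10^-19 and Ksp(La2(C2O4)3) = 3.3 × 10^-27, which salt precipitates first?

Each salt begins to precipitate when Q = Ksp, i.e. when [La^3+] reaches its threshold.
For La(OH)3: 1.6 x 10^-19 = (0.06)^3 × [La^3+]  ⇒  [La^3+] = 7.4 × 10^-16 M.
For La2(C2O4)3: 3.3 × 10^-27 = (0.089)^3 × [La^3+]^2  ⇒  [La^3+] = 2.2 × 10^-12 M.
The salt with the lower threshold [La^3+] precipitates first: La(OH)3.

La(OH)3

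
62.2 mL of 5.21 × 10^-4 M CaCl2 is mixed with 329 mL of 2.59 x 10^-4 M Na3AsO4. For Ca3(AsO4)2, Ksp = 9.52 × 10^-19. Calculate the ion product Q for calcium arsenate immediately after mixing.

Total volume = 62.2 + 329 = 391.2 mL.
[Ca^2+] = 5.21 × 10^-4 × (62.2/391.2) = 8.284 × 10^-5 M
[AsO4^3-] = 2.59 x 10^-4 × (329/391.2) = 2.178 × 10^-4 M
Ca3(AsO4)2(s) <=> 3 Ca^2+ + 2 AsO4^3-, so Q = [Ca^2+]^3[AsO4^3-]^2
Q = (8.284 x 10^-5)^3(2.178 x 10^-4)^2 = 2.70 × 10^-20
Q < Ksp, so no precipitate of Ca3(AsO4)2 forms.

Q = 2.70 × 10^-20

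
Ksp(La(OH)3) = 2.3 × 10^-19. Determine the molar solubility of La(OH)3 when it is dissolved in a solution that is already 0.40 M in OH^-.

s ≈ 3.6e-18 M

La(OH)3(s) ⇌ La^3+ + 3 OH^-
Ksp = [La^3+][OH^-]^3
Let s = moles of La(OH)3 that dissolve per litre. [La^3+] = s, [OH^-] = 0.40 + 3s ≈ 0.40 (common-ion effect: OH^- is already 0.40 M).
Ksp ≈ s × (0.40)^3
s = 3.6 × 10^-18 M
Check: 3s = 1.1 × 10^-17 ≪ 0.40, so the approximation is valid.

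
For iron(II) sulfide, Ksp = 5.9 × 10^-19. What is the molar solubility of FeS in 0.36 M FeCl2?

s = 1.6 x 10^-18 M

FeS(s) <=> Fe^2+ + S^2-
Ksp = [Fe^2+][S^2-]
If s mol/L dissolves here, [Fe^2+] = 0.36 + s ≈ 0.36, [S^2-] = s (since Fe^2+ from FeCl2 dominates).
Ksp ≈ 0.36 × s
s = 1.6 x 10^-18 M
Check: s = 1.6 x 10^-18 ≪ 0.36, so the approximation is valid.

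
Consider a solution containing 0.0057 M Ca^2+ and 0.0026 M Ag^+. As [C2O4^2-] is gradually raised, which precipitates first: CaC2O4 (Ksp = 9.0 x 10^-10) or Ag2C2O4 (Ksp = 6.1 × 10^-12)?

Precipitation of each salt starts when its ion product equals its Ksp.
For CaC2O4: 9.0 x 10^-10 = 0.0057 × [C2O4^2-]  ⇒  [C2O4^2-] = 1.6 × 10^-7 M.
For Ag2C2O4: 6.1 × 10^-12 = (0.0026)^2 × [C2O4^2-]  ⇒  [C2O4^2-] = 9.0 x 10^-7 M.
The salt with the lower threshold [C2O4^2-] precipitates first: CaC2O4.

CaC2O4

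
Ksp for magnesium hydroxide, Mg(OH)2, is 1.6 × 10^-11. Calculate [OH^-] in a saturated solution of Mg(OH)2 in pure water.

Mg(OH)2(s) <=> Mg^2+(aq) + 2 OH^-(aq)
Ksp = [Mg^2+][OH^-]^2
Let s = molar solubility. Then [Mg^2+] = s and [OH^-] = 2s.
So Ksp = s × (2s)^2 = 4s^3
Solving, s = (1.6 × 10^-11/4)^(1/3) = 1.59 × 10^-4 M
[OH^-] = 2s = 3.2 x 10^-4 M

3.2 × 10^-4 M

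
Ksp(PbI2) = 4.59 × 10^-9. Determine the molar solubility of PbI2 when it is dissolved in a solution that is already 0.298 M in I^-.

s = 5.17 × 10^-8 M

PbI2(s) ⇌ Pb^2+(aq) + 2 I^-(aq)
Ksp = [Pb^2+][I^-]^2
If s mol/L dissolves here, [Pb^2+] = s, [I^-] = 0.298 + 2s ≈ 0.298 (Ksp is small, so little additional dissolves).
Ksp ≈ s × (0.298)^2
s = 5.17 × 10^-8 M
Check: 2s = 1.0 × 10^-7 ≪ 0.298, so the approximation is valid.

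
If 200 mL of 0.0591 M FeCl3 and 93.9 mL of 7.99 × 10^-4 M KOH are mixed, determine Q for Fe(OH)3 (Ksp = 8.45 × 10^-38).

Total volume = 200 + 93.9 = 293.9 mL.
[Fe^3+] = 5.91 x 10^-2 × (200/293.9) = 4.022 x 10^-2 M
[OH^-] = 7.99 × 10^-4 × (93.9/293.9) = 2.553 × 10^-4 M
Fe(OH)3(s) ⇌ Fe^3+(aq) + 3 OH^-(aq), so Q = [Fe^3+][OH^-]^3
Q = (4.022 × 10^-2)(2.553 x 10^-4)^3 = 6.69 x 10^-13
Q > Ksp, so Fe(OH)3 will precipitate.

Q = 6.69e-13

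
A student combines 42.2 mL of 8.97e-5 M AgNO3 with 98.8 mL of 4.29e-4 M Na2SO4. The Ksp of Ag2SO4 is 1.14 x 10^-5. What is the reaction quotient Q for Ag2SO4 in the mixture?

Q ≈ 2.17 x 10^-13

Total volume = 42.2 + 98.8 = 141 mL.
[Ag^+] = 8.97 × 10^-5 × (42.2/141) = 2.685 x 10^-5 M
[SO4^2-] = 4.29 × 10^-4 × (98.8/141) = 3.006 × 10^-4 M
Ag2SO4(s) ⇌ 2 Ag^+ + SO4^2-, so Q = [Ag^+]^2[SO4^2-]
Q = (2.685 x 10^-5)^2(3.006 × 10^-4) = 2.17 × 10^-13
Q < Ksp, so no precipitate of Ag2SO4 forms.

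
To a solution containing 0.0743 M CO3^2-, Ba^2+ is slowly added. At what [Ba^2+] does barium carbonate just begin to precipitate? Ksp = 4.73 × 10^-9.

BaCO3(s) ⇌ Ba^2+(aq) + CO3^2-(aq)
Ksp = [Ba^2+][CO3^2-]
Precipitation begins when Q = Ksp. With [CO3^2-] = 0.0743 M:
4.73 × 10^-9 = (0.0743) × [Ba^2+]
[Ba^2+] = (4.73 × 10^-9 / 7.43 x 10^-2) = 6.37 × 10^-8 M

[Ba^2+] ≈ 6.37 × 10^-8 M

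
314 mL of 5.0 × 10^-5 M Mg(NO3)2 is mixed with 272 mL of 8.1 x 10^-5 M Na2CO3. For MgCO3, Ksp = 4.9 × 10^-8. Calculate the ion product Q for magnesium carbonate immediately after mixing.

Total volume = 314 + 272 = 586 mL.
[Mg^2+] = 5.0 × 10^-5 × (314/586) = 2.68 x 10^-5 M
[CO3^2-] = 8.1 × 10^-5 × (272/586) = 3.76 × 10^-5 M
MgCO3(s) ⇌ Mg^2+(aq) + CO3^2-(aq), so Q = [Mg^2+][CO3^2-]
Q = (2.68 × 10^-5)(3.76 × 10^-5) = 1.0 x 10^-9
Q < Ksp, so no precipitate of MgCO3 forms.

Q = 1.0e-9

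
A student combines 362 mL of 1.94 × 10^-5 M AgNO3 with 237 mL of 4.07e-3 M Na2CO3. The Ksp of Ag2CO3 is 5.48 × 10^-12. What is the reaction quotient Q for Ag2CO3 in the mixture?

Total volume = 362 + 237 = 599 mL.
[Ag^+] = 1.94 × 10^-5 × (362/599) = 1.172 × 10^-5 M
[CO3^2-] = 4.07 x 10^-3 × (237/599) = 1.610 × 10^-3 M
Ag2CO3(s) ⇌ 2 Ag^+(aq) + CO3^2-(aq), so Q = [Ag^+]^2[CO3^2-]
Q = (1.172 × 10^-5)^2(1.610 x 10^-3) = 2.21 × 10^-13
Q < Ksp, so no precipitate of Ag2CO3 forms.

Q ≈ 2.21 x 10^-13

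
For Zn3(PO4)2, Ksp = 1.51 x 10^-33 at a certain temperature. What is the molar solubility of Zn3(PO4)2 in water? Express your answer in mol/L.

Zn3(PO4)2(s) ⇌ 3 Zn^2+(aq) + 2 PO4^3-(aq)
Ksp = [Zn^2+]^3[PO4^3-]^2
If s mol/L of Zn3(PO4)2 dissolves, [Zn^2+] = 3s and [PO4^3-] = 2s.
So Ksp = (3s)^3 × (2s)^2 = 108s^5
s^5 = 1.51 x 10^-33 / 108, so s = 1.07 × 10^-7 M

s ≈ 1.07e-7 M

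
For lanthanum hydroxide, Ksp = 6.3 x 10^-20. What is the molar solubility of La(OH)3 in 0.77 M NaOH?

s ≈ 1.4e-19 M

La(OH)3(s) <=> La^3+ + 3 OH^-
Ksp = [La^3+][OH^-]^3
If s mol/L dissolves here, [La^3+] = s, [OH^-] = 0.77 + 3s ≈ 0.77 (since OH^- from NaOH dominates).
Ksp ≈ s × (0.77)^3
s = 1.4 × 10^-19 M
Check: 3s = 4.1 × 10^-19 ≪ 0.77, so the approximation is valid.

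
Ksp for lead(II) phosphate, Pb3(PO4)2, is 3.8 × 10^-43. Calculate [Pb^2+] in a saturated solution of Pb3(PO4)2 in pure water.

Pb3(PO4)2(s) ⇌ 3 Pb^2+ + 2 PO4^3-
Ksp = [Pb^2+]^3[PO4^3-]^2
Let s = molar solubility. Then [Pb^2+] = 3s and [PO4^3-] = 2s.
Substituting: Ksp = (3s)^3(2s)^2 = 108s^5
s = (3.8 × 10^-43 / 108)^(1/5) = 1.29 x 10^-9 M
[Pb^2+] = 3s = 3.9 × 10^-9 M

3.9 × 10^-9 M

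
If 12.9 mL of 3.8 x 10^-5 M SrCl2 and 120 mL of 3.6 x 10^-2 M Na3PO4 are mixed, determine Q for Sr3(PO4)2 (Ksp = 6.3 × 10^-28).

5.3 × 10^-20

Total volume = 12.9 + 120 = 132.9 mL.
[Sr^2+] = 3.8 x 10^-5 × (12.9/132.9) = 3.69 x 10^-6 M
[PO4^3-] = 3.6 × 10^-2 × (120/132.9) = 3.25 x 10^-2 M
Sr3(PO4)2(s) ⇌ 3 Sr^2+(aq) + 2 PO4^3-(aq), so Q = [Sr^2+]^3[PO4^3-]^2
Q = (3.69 × 10^-6)^3(3.25 x 10^-2)^2 = 5.3 x 10^-20
Q > Ksp, so Sr3(PO4)2 will precipitate.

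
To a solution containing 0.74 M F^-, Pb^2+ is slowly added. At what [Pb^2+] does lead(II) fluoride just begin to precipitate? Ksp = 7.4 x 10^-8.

1.4e-7 M

PbF2(s) <=> Pb^2+ + 2 F^-
Ksp = [Pb^2+][F^-]^2
Precipitation begins when Q = Ksp. With [F^-] = 0.74 M:
7.4 x 10^-8 = (0.74)^2 × [Pb^2+]
[Pb^2+] = (7.4 x 10^-8 / 5.48 × 10^-1) = 1.4 × 10^-7 M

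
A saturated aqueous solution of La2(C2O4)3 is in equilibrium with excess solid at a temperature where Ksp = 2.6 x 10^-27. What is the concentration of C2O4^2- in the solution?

[C2O4^2-] = 5.7e-6 M

La2(C2O4)3(s) ⇌ 2 La^3+ + 3 C2O4^2-
Ksp = [La^3+]^2[C2O4^2-]^3
For each mole of La2(C2O4)3 that dissolves: [La^3+] = 2s, [C2O4^2-] = 3s.
Ksp = (2s)^2(3s)^3 = 108s^5
s = (2.6 x 10^-27 / 108)^(1/5) = 1.89 × 10^-6 M
[C2O4^2-] = 3s = 5.7 × 10^-6 M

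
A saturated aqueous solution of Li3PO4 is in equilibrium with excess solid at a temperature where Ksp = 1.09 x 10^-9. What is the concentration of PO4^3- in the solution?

Li3PO4(s) ⇌ 3 Li^+ + PO4^3-
Ksp = [Li^+]^3[PO4^3-]
Let s = molar solubility. Then [Li^+] = 3s and [PO4^3-] = s.
Substituting: Ksp = (3s)^3s = 27s^4
Solving, s = (1.09 x 10^-9/27)^(1/4) = 2.521 x 10^-3 M
[PO4^3-] = s = 2.52 × 10^-3 M

[PO4^3-] = 2.52 × 10^-3 M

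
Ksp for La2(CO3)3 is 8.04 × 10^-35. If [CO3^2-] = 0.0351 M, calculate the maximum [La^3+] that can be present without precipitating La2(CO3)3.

[La^3+] = 1.36 × 10^-15 M

La2(CO3)3(s) ⇌ 2 La^3+(aq) + 3 CO3^2-(aq)
Ksp = [La^3+]^2[CO3^2-]^3
Precipitation begins when Q = Ksp. With [CO3^2-] = 0.0351 M:
8.04 × 10^-35 = (0.0351)^3 × [La^3+]^2
[La^3+] = (8.04 × 10^-35 / 4.324 × 10^-5)^(1/2) = 1.36 x 10^-15 M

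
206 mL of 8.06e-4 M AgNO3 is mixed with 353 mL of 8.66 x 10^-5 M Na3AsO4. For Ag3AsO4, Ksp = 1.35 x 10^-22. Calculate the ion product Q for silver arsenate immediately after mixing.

Total volume = 206 + 353 = 559 mL.
[Ag^+] = 8.06 × 10^-4 × (206/559) = 2.970 × 10^-4 M
[AsO4^3-] = 8.66 × 10^-5 × (353/559) = 5.469 x 10^-5 M
Ag3AsO4(s) ⇌ 3 Ag^+(aq) + AsO4^3-(aq), so Q = [Ag^+]^3[AsO4^3-]
Q = (2.970 × 10^-4)^3(5.469 x 10^-5) = 1.43 × 10^-15
Q > Ksp, so Ag3AsO4 will precipitate.

Q ≈ 1.43 × 10^-15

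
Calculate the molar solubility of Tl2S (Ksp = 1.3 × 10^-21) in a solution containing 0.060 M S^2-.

Tl2S(s) ⇌ 2 Tl^+(aq) + S^2-(aq)
Ksp = [Tl^+]^2[S^2-]
Let s = moles of Tl2S that dissolve per litre. [Tl^+] = 2s, [S^2-] = 0.060 + s ≈ 0.060 (Ksp is small, so little additional dissolves).
Ksp ≈ (2s)^2 × 0.060
s = 7.4 x 10^-11 M
Check: s = 7.4 × 10^-11 ≪ 0.060, so the approximation is valid.

7.4e-11 M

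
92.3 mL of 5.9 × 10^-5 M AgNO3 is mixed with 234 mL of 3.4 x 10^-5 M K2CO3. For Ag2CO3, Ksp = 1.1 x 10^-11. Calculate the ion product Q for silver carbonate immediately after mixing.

Q = 6.8 × 10^-15

Total volume = 92.3 + 234 = 326.3 mL.
[Ag^+] = 5.9 × 10^-5 × (92.3/326.3) = 1.67 × 10^-5 M
[CO3^2-] = 3.4 x 10^-5 × (234/326.3) = 2.44 × 10^-5 M
Ag2CO3(s) ⇌ 2 Ag^+(aq) + CO3^2-(aq), so Q = [Ag^+]^2[CO3^2-]
Q = (1.67 × 10^-5)^2(2.44 × 10^-5) = 6.8 x 10^-15
Q < Ksp, so no precipitate of Ag2CO3 forms.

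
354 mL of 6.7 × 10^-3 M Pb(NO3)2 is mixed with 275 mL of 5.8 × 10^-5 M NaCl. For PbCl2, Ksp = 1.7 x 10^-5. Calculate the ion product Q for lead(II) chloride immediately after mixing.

Total volume = 354 + 275 = 629 mL.
[Pb^2+] = 6.7 × 10^-3 × (354/629) = 3.77 × 10^-3 M
[Cl^-] = 5.8 × 10^-5 × (275/629) = 2.54 x 10^-5 M
PbCl2(s) ⇌ Pb^2+ + 2 Cl^-, so Q = [Pb^2+][Cl^-]^2
Q = (3.77 × 10^-3)(2.54 x 10^-5)^2 = 2.4 × 10^-12
Q < Ksp, so no precipitate of PbCl2 forms.

Q = 2.4e-12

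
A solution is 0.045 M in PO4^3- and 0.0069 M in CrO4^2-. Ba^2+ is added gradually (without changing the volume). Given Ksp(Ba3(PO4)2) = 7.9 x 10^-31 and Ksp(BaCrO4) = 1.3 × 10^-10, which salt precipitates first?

Ba3(PO4)2

Precipitation of each salt starts when its ion product equals its Ksp.
For Ba3(PO4)2: 7.9 x 10^-31 = (0.045)^2 × [Ba^2+]^3  ⇒  [Ba^2+] = 7.3 × 10^-10 M.
For BaCrO4: 1.3 × 10^-10 = 0.0069 × [Ba^2+]  ⇒  [Ba^2+] = 1.9 x 10^-8 M.
The salt with the lower threshold [Ba^2+] precipitates first: Ba3(PO4)2.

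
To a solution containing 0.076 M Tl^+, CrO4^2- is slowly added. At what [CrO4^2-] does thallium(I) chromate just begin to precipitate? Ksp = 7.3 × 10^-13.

Tl2CrO4(s) <=> 2 Tl^+(aq) + CrO4^2-(aq)
Ksp = [Tl^+]^2[CrO4^2-]
Precipitation begins when Q = Ksp. With [Tl^+] = 0.076 M:
7.3 × 10^-13 = (0.076)^2 × [CrO4^2-]
[CrO4^2-] = (7.3 × 10^-13 / 5.78 × 10^-3) = 1.3 x 10^-10 M

1.3e-10 M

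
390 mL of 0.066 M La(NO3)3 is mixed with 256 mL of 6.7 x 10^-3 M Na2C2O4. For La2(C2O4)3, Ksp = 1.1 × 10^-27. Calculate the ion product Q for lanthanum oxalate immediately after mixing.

Total volume = 390 + 256 = 646 mL.
[La^3+] = 6.6 x 10^-2 × (390/646) = 3.98 x 10^-2 M
[C2O4^2-] = 6.7 × 10^-3 × (256/646) = 2.66 x 10^-3 M
La2(C2O4)3(s) ⇌ 2 La^3+(aq) + 3 C2O4^2-(aq), so Q = [La^3+]^2[C2O4^2-]^3
Q = (3.98 x 10^-2)^2(2.66 x 10^-3)^3 = 3.0 × 10^-11
Q > Ksp, so La2(C2O4)3 will precipitate.

Q ≈ 3.0 x 10^-11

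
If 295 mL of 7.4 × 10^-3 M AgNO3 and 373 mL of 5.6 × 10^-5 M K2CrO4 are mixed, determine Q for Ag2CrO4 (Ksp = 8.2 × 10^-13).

Q ≈ 3.3 × 10^-10

Total volume = 295 + 373 = 668 mL.
[Ag^+] = 7.4 × 10^-3 × (295/668) = 3.27 × 10^-3 M
[CrO4^2-] = 5.6 × 10^-5 × (373/668) = 3.13 x 10^-5 M
Ag2CrO4(s) ⇌ 2 Ag^+(aq) + CrO4^2-(aq), so Q = [Ag^+]^2[CrO4^2-]
Q = (3.27 x 10^-3)^2(3.13 x 10^-5) = 3.3 × 10^-10
Q > Ksp, so Ag2CrO4 will precipitate.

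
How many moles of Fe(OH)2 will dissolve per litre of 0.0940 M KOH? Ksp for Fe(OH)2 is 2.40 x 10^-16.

s ≈ 2.72 × 10^-14 M

Fe(OH)2(s) ⇌ Fe^2+(aq) + 2 OH^-(aq)
Ksp = [Fe^2+][OH^-]^2
If s mol/L dissolves here, [Fe^2+] = s, [OH^-] = 0.0940 + 2s ≈ 0.0940 (Ksp is small, so little additional dissolves).
Ksp ≈ s × (0.0940)^2
s = 2.72 × 10^-14 M
Check: 2s = 5.4 × 10^-14 ≪ 0.0940, so the approximation is valid.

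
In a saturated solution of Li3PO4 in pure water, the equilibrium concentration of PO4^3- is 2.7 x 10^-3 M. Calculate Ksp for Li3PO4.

Li3PO4(s) <=> 3 Li^+ + PO4^3-
Stoichiometry gives [Li^+] = (3/1)[PO4^3-] = 8.10 × 10^-3 M.
Ksp = [Li^+]^3[PO4^3-]
Ksp = (8.10 × 10^-3)^3 × 2.7 × 10^-3 = 1.4 x 10^-9

Ksp = 1.4 x 10^-9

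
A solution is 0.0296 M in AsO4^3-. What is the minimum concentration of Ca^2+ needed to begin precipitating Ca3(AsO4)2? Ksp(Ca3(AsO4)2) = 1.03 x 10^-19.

4.90 × 10^-6 M

Ca3(AsO4)2(s) <=> 3 Ca^2+(aq) + 2 AsO4^3-(aq)
Ksp = [Ca^2+]^3[AsO4^3-]^2
Precipitation begins when Q = Ksp. With [AsO4^3-] = 0.0296 M:
1.03 x 10^-19 = (0.0296)^2 × [Ca^2+]^3
[Ca^2+] = (1.03 x 10^-19 / 8.762 x 10^-4)^(1/3) = 4.90 × 10^-6 M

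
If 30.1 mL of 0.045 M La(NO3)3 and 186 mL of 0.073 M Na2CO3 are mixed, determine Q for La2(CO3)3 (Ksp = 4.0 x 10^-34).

Q = 9.7e-9

Total volume = 30.1 + 186 = 216.1 mL.
[La^3+] = 4.5 × 10^-2 × (30.1/216.1) = 6.27 x 10^-3 M
[CO3^2-] = 7.3 x 10^-2 × (186/216.1) = 6.28 × 10^-2 M
La2(CO3)3(s) ⇌ 2 La^3+ + 3 CO3^2-, so Q = [La^3+]^2[CO3^2-]^3
Q = (6.27 × 10^-3)^2(6.28 × 10^-2)^3 = 9.7 x 10^-9
Q > Ksp, so La2(CO3)3 will precipitate.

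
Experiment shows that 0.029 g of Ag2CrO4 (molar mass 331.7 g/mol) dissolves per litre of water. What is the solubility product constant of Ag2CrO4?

Molar solubility s = (2.9 x 10^-2 g/L) / (331.7 g/mol) = 8.74 x 10^-5 M.
Ag2CrO4(s) ⇌ 2 Ag^+(aq) + CrO4^2-(aq)
Let s = molar solubility. Then [Ag^+] = 2s and [CrO4^2-] = s.
Ksp = [Ag^+]^2[CrO4^2-]
Ksp = (2s)^2s = 4s^3
With s = 8.74 x 10^-5: Ksp = 2.7 × 10^-12

2.7e-12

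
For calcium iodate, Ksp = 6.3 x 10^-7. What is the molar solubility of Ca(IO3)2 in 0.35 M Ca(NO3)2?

6.7 × 10^-4 M

Ca(IO3)2(s) ⇌ Ca^2+ + 2 IO3^-
Ksp = [Ca^2+][IO3^-]^2
If s mol/L dissolves here, [Ca^2+] = 0.35 + s ≈ 0.35, [IO3^-] = 2s (since Ca^2+ from Ca(NO3)2 dominates).
Ksp ≈ 0.35 × (2s)^2
s = 6.7 x 10^-4 M
Check: s = 6.7 × 10^-4 ≪ 0.35, so the approximation is valid.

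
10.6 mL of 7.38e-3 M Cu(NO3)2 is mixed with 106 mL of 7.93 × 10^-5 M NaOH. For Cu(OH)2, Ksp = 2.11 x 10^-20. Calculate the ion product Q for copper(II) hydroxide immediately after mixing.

Total volume = 10.6 + 106 = 116.6 mL.
[Cu^2+] = 7.38 x 10^-3 × (10.6/116.6) = 6.709 x 10^-4 M
[OH^-] = 7.93 × 10^-5 × (106/116.6) = 7.209 × 10^-5 M
Cu(OH)2(s) <=> Cu^2+ + 2 OH^-, so Q = [Cu^2+][OH^-]^2
Q = (6.709 × 10^-4)(7.209 × 10^-5)^2 = 3.49 x 10^-12
Q > Ksp, so Cu(OH)2 will precipitate.

Q ≈ 3.49 × 10^-12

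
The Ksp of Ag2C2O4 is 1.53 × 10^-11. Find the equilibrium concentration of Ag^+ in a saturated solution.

Ag2C2O4(s) ⇌ 2 Ag^+(aq) + C2O4^2-(aq)
Ksp = [Ag^+]^2[C2O4^2-]
Let s = molar solubility. Then [Ag^+] = 2s and [C2O4^2-] = s.
Substituting: Ksp = (2s)^2s = 4s^3
s = (1.53 × 10^-11 / 4)^(1/3) = 1.564 x 10^-4 M
[Ag^+] = 2s = 3.13 × 10^-4 M

[Ag^+] ≈ 3.13e-4 M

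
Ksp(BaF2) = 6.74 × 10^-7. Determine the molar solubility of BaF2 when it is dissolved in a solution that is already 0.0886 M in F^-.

s ≈ 8.59 × 10^-5 M

BaF2(s) ⇌ Ba^2+ + 2 F^-
Ksp = [Ba^2+][F^-]^2
Let s = moles of BaF2 that dissolve per litre. [Ba^2+] = s, [F^-] = 0.0886 + 2s ≈ 0.0886 (since the F^- already present dominates).
Ksp ≈ s × (0.0886)^2
s = 8.59 × 10^-5 M
Check: 2s = 1.7 × 10^-4 ≪ 0.0886, so the approximation is valid.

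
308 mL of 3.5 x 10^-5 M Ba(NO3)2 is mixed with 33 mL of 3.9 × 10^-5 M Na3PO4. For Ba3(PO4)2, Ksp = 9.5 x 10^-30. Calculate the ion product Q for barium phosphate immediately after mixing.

Total volume = 308 + 33 = 341 mL.
[Ba^2+] = 3.5 × 10^-5 × (308/341) = 3.16 × 10^-5 M
[PO4^3-] = 3.9 × 10^-5 × (33/341) = 3.77 x 10^-6 M
Ba3(PO4)2(s) ⇌ 3 Ba^2+ + 2 PO4^3-, so Q = [Ba^2+]^3[PO4^3-]^2
Q = (3.16 x 10^-5)^3(3.77 × 10^-6)^2 = 4.5 × 10^-25
Q > Ksp, so Ba3(PO4)2 will precipitate.

Q ≈ 4.5 × 10^-25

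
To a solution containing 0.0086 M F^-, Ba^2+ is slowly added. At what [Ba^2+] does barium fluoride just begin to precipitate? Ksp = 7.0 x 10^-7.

[Ba^2+] = 9.5 x 10^-3 M

BaF2(s) ⇌ Ba^2+ + 2 F^-
Ksp = [Ba^2+][F^-]^2
Precipitation begins when Q = Ksp. With [F^-] = 0.0086 M:
7.0 x 10^-7 = (0.0086)^2 × [Ba^2+]
[Ba^2+] = (7.0 x 10^-7 / 7.40 x 10^-5) = 9.5 × 10^-3 M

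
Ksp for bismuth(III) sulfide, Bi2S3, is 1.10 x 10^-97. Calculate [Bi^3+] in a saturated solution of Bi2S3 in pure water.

Bi2S3(s) <=> 2 Bi^3+ + 3 S^2-
Ksp = [Bi^3+]^2[S^2-]^3
If s mol/L of Bi2S3 dissolves, [Bi^3+] = 2s and [S^2-] = 3s.
Substituting: Ksp = (2s)^2(3s)^3 = 108s^5
s^5 = 1.10 x 10^-97 / 108, so s = 1.591 x 10^-20 M
[Bi^3+] = 2s = 3.18 x 10^-20 M

[Bi^3+] ≈ 3.18 x 10^-20 M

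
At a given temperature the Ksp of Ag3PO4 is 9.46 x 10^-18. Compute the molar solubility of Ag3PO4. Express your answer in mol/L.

Ag3PO4(s) ⇌ 3 Ag^+(aq) + PO4^3-(aq)
Ksp = [Ag^+]^3[PO4^3-]
For each mole of Ag3PO4 that dissolves: [Ag^+] = 3s, [PO4^3-] = s.
Ksp = (3s)^3s = 27s^4
s = (9.46 x 10^-18 / 27)^(1/4) = 2.43 x 10^-5 M

s ≈ 2.43e-5 M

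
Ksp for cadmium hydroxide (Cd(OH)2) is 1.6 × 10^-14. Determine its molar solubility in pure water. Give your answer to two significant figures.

Cd(OH)2(s) ⇌ Cd^2+(aq) + 2 OH^-(aq)
Ksp = [Cd^2+][OH^-]^2
For each mole of Cd(OH)2 that dissolves: [Cd^2+] = s, [OH^-] = 2s.
Substituting: Ksp = s(2s)^2 = 4s^3
Solving, s = (1.6 × 10^-14/4)^(1/3) = 1.6 × 10^-5 M

s = 1.6e-5 M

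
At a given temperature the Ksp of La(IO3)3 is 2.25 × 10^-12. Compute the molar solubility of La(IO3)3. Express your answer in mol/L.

La(IO3)3(s) <=> La^3+ + 3 IO3^-
Ksp = [La^3+][IO3^-]^3
Let s = molar solubility. Then [La^3+] = s and [IO3^-] = 3s.
Ksp = s(3s)^3 = 27s^4
s^4 = 2.25 × 10^-12 / 27, so s = 5.37 x 10^-4 M

5.37 × 10^-4 M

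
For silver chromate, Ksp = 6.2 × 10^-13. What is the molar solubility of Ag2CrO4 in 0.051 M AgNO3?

s = 2.4 × 10^-10 M

Ag2CrO4(s) ⇌ 2 Ag^+ + CrO4^2-
Ksp = [Ag^+]^2[CrO4^2-]
Let s = moles of Ag2CrO4 that dissolve per litre. [Ag^+] = 0.051 + 2s ≈ 0.051, [CrO4^2-] = s (since Ag^+ from AgNO3 dominates).
Ksp ≈ (0.051)^2 × s
s = 2.4 x 10^-10 M
Check: 2s = 4.8 × 10^-10 ≪ 0.051, so the approximation is valid.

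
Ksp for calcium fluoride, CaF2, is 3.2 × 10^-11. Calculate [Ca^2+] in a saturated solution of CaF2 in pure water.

[Ca^2+] ≈ 2.0e-4 M

CaF2(s) ⇌ Ca^2+(aq) + 2 F^-(aq)
Ksp = [Ca^2+][F^-]^2
With molar solubility s: [Ca^2+] = s, [F^-] = 2s.
Substituting: Ksp = s(2s)^2 = 4s^3
s^3 = 3.2 × 10^-11 / 4, so s = 2.00 × 10^-4 M
[Ca^2+] = s = 2.0 x 10^-4 M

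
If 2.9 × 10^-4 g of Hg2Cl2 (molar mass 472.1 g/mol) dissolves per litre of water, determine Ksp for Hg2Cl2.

Molar solubility s = (2.9 × 10^-4 g/L) / (472.1 g/mol) = 6.14 × 10^-7 M.
Hg2Cl2(s) ⇌ Hg2^2+(aq) + 2 Cl^-(aq)
If s mol/L of Hg2Cl2 dissolves, [Hg2^2+] = s and [Cl^-] = 2s.
Ksp = [Hg2^2+][Cl^-]^2
Substituting: Ksp = s(2s)^2 = 4s^3
With s = 6.14 × 10^-7: Ksp = 9.3 x 10^-19

9.3e-19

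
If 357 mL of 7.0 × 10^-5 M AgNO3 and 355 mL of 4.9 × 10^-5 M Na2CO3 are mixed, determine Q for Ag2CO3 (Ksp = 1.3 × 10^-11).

Total volume = 357 + 355 = 712 mL.
[Ag^+] = 7.0 x 10^-5 × (357/712) = 3.51 × 10^-5 M
[CO3^2-] = 4.9 x 10^-5 × (355/712) = 2.44 x 10^-5 M
Ag2CO3(s) <=> 2 Ag^+ + CO3^2-, so Q = [Ag^+]^2[CO3^2-]
Q = (3.51 x 10^-5)^2(2.44 × 10^-5) = 3.0 x 10^-14
Q < Ksp, so no precipitate of Ag2CO3 forms.

Q = 3.0 x 10^-14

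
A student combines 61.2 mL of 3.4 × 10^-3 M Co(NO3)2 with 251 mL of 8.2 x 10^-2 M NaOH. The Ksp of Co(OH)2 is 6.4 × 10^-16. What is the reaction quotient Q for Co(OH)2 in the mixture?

Total volume = 61.2 + 251 = 312.2 mL.
[Co^2+] = 3.4 × 10^-3 × (61.2/312.2) = 6.66 × 10^-4 M
[OH^-] = 8.2 × 10^-2 × (251/312.2) = 6.59 × 10^-2 M
Co(OH)2(s) ⇌ Co^2+(aq) + 2 OH^-(aq), so Q = [Co^2+][OH^-]^2
Q = (6.66 x 10^-4)(6.59 × 10^-2)^2 = 2.9 × 10^-6
Q > Ksp, so Co(OH)2 will precipitate.

2.9 × 10^-6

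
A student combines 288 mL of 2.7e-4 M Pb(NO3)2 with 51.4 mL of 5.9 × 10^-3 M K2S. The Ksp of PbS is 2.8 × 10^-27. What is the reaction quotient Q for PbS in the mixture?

Total volume = 288 + 51.4 = 339.4 mL.
[Pb^2+] = 2.7 × 10^-4 × (288/339.4) = 2.29 × 10^-4 M
[S^2-] = 5.9 × 10^-3 × (51.4/339.4) = 8.94 × 10^-4 M
PbS(s) ⇌ Pb^2+ + S^2-, so Q = [Pb^2+][S^2-]
Q = (2.29 × 10^-4)(8.94 × 10^-4) = 2.0 × 10^-7
Q > Ksp, so PbS will precipitate.

Q = 2.0 × 10^-7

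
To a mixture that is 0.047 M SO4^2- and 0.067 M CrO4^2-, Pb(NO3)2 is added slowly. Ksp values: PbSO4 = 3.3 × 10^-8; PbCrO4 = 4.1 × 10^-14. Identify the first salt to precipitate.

Each salt begins to precipitate when Q = Ksp, i.e. when [Pb^2+] reaches its threshold.
For PbSO4: 3.3 × 10^-8 = 0.047 × [Pb^2+]  ⇒  [Pb^2+] = 7.0 x 10^-7 M.
For PbCrO4: 4.1 × 10^-14 = 0.067 × [Pb^2+]  ⇒  [Pb^2+] = 6.1 x 10^-13 M.
The salt with the lower threshold [Pb^2+] precipitates first: PbCrO4.

PbCrO4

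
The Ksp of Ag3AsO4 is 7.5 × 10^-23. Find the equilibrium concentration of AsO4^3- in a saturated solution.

[AsO4^3-] ≈ 1.3e-6 M

Ag3AsO4(s) ⇌ 3 Ag^+ + AsO4^3-
Ksp = [Ag^+]^3[AsO4^3-]
Let s = molar solubility. Then [Ag^+] = 3s and [AsO4^3-] = s.
Ksp = (3s)^3s = 27s^4
Solving, s = (7.5 × 10^-23/27)^(1/4) = 1.29 x 10^-6 M
[AsO4^3-] = s = 1.3 × 10^-6 M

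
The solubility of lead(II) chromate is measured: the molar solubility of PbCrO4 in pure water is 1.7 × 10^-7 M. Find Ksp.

PbCrO4(s) ⇌ Pb^2+ + CrO4^2-
Let s = molar solubility. Then [Pb^2+] = s and [CrO4^2-] = s.
Ksp = [Pb^2+][CrO4^2-]
Ksp = s^2
With s = 1.7 x 10^-7: Ksp = 2.9 × 10^-14

2.9e-14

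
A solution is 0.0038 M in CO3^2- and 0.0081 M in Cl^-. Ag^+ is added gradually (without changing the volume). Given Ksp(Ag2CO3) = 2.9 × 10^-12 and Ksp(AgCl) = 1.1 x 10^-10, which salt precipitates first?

AgCl

Each salt begins to precipitate when Q = Ksp, i.e. when [Ag^+] reaches its threshold.
For Ag2CO3: 2.9 × 10^-12 = 0.0038 × [Ag^+]^2  ⇒  [Ag^+] = 2.8 × 10^-5 M.
For AgCl: 1.1 x 10^-10 = 0.0081 × [Ag^+]  ⇒  [Ag^+] = 1.4 × 10^-8 M.
The salt with the lower threshold [Ag^+] precipitates first: AgCl.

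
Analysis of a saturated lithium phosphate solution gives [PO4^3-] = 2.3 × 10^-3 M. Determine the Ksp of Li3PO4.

7.6 × 10^-10

Li3PO4(s) <=> 3 Li^+(aq) + PO4^3-(aq)
Stoichiometry gives [Li^+] = (3/1)[PO4^3-] = 6.90 × 10^-3 M.
Ksp = [Li^+]^3[PO4^3-]
Ksp = (6.90 × 10^-3)^3 × 2.3 × 10^-3 = 7.6 × 10^-10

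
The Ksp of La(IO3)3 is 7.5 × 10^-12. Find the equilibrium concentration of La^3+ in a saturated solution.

[La^3+] ≈ 7.3 × 10^-4 M

La(IO3)3(s) ⇌ La^3+ + 3 IO3^-
Ksp = [La^3+][IO3^-]^3
For each mole of La(IO3)3 that dissolves: [La^3+] = s, [IO3^-] = 3s.
Ksp = s(3s)^3 = 27s^4
s^4 = 7.5 × 10^-12 / 27, so s = 7.26 × 10^-4 M
[La^3+] = s = 7.3 × 10^-4 M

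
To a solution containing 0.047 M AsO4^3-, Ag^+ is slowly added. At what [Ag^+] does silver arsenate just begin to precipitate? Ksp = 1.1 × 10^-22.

1.3 x 10^-7 M

Ag3AsO4(s) ⇌ 3 Ag^+ + AsO4^3-
Ksp = [Ag^+]^3[AsO4^3-]
Precipitation begins when Q = Ksp. With [AsO4^3-] = 0.047 M:
1.1 × 10^-22 = (0.047) × [Ag^+]^3
[Ag^+] = (1.1 × 10^-22 / 4.7 × 10^-2)^(1/3) = 1.3 × 10^-7 M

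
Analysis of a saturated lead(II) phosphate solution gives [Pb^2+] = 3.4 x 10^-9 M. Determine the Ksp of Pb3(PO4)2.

Ksp ≈ 2.0e-43

Pb3(PO4)2(s) <=> 3 Pb^2+ + 2 PO4^3-
Stoichiometry gives [PO4^3-] = (2/3)[Pb^2+] = 2.27 × 10^-9 M.
Ksp = [Pb^2+]^3[PO4^3-]^2
Ksp = (3.4 x 10^-9)^3 × (2.27 x 10^-9)^2 = 2.0 × 10^-43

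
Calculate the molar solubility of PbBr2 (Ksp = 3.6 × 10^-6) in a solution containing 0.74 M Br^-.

s = 6.6e-6 M

PbBr2(s) ⇌ Pb^2+ + 2 Br^-
Ksp = [Pb^2+][Br^-]^2
Let s be the molar solubility in this solution. [Pb^2+] = s, [Br^-] = 0.74 + 2s ≈ 0.74 (since the Br^- already present dominates).
Ksp ≈ s × (0.74)^2
s = 6.6 × 10^-6 M
Check: 2s = 1.3 x 10^-5 ≪ 0.74, so the approximation is valid.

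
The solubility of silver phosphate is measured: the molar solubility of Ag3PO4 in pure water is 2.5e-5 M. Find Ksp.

Ag3PO4(s) ⇌ 3 Ag^+ + PO4^3-
Let s = molar solubility. Then [Ag^+] = 3s and [PO4^3-] = s.
Ksp = [Ag^+]^3[PO4^3-]
Substituting: Ksp = (3s)^3s = 27s^4
Ksp = 27 × (2.5 × 10^-5)^4 = 1.1 × 10^-17

Ksp ≈ 1.1 × 10^-17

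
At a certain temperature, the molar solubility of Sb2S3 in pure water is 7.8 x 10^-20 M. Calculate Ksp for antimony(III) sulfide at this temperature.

Sb2S3(s) ⇌ 2 Sb^3+ + 3 S^2-
If s mol/L of Sb2S3 dissolves, [Sb^3+] = 2s and [S^2-] = 3s.
Ksp = [Sb^3+]^2[S^2-]^3
So Ksp = (2s)^2 × (3s)^3 = 108s^5
Ksp = 108 × (7.8 × 10^-20)^5 = 3.1 × 10^-94

Ksp = 3.1 x 10^-94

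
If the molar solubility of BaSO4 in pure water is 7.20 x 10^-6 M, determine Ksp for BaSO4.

Ksp = 5.18 × 10^-11

BaSO4(s) <=> Ba^2+ + SO4^2-
With molar solubility s: [Ba^2+] = s, [SO4^2-] = s.
Ksp = [Ba^2+][SO4^2-]
Ksp = (s)(s) = s^2
With s = 7.20 × 10^-6: Ksp = 5.18 × 10^-11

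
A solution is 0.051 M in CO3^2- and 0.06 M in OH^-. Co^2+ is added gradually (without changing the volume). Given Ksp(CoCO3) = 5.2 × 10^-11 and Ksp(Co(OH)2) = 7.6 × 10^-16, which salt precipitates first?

Co(OH)2

Precipitation of each salt starts when its ion product equals its Ksp.
For CoCO3: 5.2 × 10^-11 = 0.051 × [Co^2+]  ⇒  [Co^2+] = 1.0 × 10^-9 M.
For Co(OH)2: 7.6 × 10^-16 = (0.06)^2 × [Co^2+]  ⇒  [Co^2+] = 2.1 × 10^-13 M.
The salt with the lower threshold [Co^2+] precipitates first: Co(OH)2.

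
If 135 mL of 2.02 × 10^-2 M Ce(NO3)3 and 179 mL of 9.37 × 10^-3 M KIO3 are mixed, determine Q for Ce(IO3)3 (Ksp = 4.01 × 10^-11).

Total volume = 135 + 179 = 314 mL.
[Ce^3+] = 2.02 × 10^-2 × (135/314) = 8.685 × 10^-3 M
[IO3^-] = 9.37 x 10^-3 × (179/314) = 5.341 × 10^-3 M
Ce(IO3)3(s) <=> Ce^3+ + 3 IO3^-, so Q = [Ce^3+][IO3^-]^3
Q = (8.685 x 10^-3)(5.341 × 10^-3)^3 = 1.32 × 10^-9
Q > Ksp, so Ce(IO3)3 will precipitate.

Q ≈ 1.32e-9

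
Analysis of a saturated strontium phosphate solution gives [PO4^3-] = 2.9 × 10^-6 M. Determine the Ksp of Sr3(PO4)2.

Sr3(PO4)2(s) ⇌ 3 Sr^2+(aq) + 2 PO4^3-(aq)
Stoichiometry gives [Sr^2+] = (3/2)[PO4^3-] = 4.35 × 10^-6 M.
Ksp = [Sr^2+]^3[PO4^3-]^2
Ksp = (4.35 x 10^-6)^3 × (2.9 × 10^-6)^2 = 6.9 × 10^-28

6.9 × 10^-28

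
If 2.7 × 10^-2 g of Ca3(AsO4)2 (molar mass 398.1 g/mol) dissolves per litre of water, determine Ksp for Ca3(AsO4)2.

Molar solubility s = (2.7 × 10^-2 g/L) / (398.1 g/mol) = 6.78 × 10^-5 M.
Ca3(AsO4)2(s) ⇌ 3 Ca^2+(aq) + 2 AsO4^3-(aq)
Let s = molar solubility. Then [Ca^2+] = 3s and [AsO4^3-] = 2s.
Ksp = [Ca^2+]^3[AsO4^3-]^2
Substituting: Ksp = (3s)^3(2s)^2 = 108s^5
Ksp = 108 × (6.78 × 10^-5)^5 = 1.5 x 10^-19

1.5 × 10^-19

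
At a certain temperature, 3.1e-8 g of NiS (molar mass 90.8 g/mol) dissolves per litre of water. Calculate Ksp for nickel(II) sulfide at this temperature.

Molar solubility s = (3.1 × 10^-8 g/L) / (90.8 g/mol) = 3.41 × 10^-10 M.
NiS(s) ⇌ Ni^2+ + S^2-
With molar solubility s: [Ni^2+] = s, [S^2-] = s.
Ksp = [Ni^2+][S^2-]
Ksp = (s)(s) = s^2
Ksp = (3.41 × 10^-10)^2 = 1.2 × 10^-19

Ksp ≈ 1.2e-19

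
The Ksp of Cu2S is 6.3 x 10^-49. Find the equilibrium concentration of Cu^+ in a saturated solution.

1.1 × 10^-16 M

Cu2S(s) <=> 2 Cu^+ + S^2-
Ksp = [Cu^+]^2[S^2-]
With molar solubility s: [Cu^+] = 2s, [S^2-] = s.
Substituting: Ksp = (2s)^2s = 4s^3
Solving, s = (6.3 x 10^-49/4)^(1/3) = 5.40 × 10^-17 M
[Cu^+] = 2s = 1.1 × 10^-16 M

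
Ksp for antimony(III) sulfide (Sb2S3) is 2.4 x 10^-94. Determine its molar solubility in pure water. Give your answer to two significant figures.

s = 7.4e-20 M

Sb2S3(s) ⇌ 2 Sb^3+ + 3 S^2-
Ksp = [Sb^3+]^2[S^2-]^3
For each mole of Sb2S3 that dissolves: [Sb^3+] = 2s, [S^2-] = 3s.
So Ksp = (2s)^2 × (3s)^3 = 108s^5
s^5 = 2.4 x 10^-94 / 108, so s = 7.4 × 10^-20 M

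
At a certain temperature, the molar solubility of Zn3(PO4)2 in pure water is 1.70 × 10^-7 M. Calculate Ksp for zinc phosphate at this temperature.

Zn3(PO4)2(s) <=> 3 Zn^2+(aq) + 2 PO4^3-(aq)
If s mol/L of Zn3(PO4)2 dissolves, [Zn^2+] = 3s and [PO4^3-] = 2s.
Ksp = [Zn^2+]^3[PO4^3-]^2
Substituting: Ksp = (3s)^3(2s)^2 = 108s^5
With s = 1.70 x 10^-7: Ksp = 1.53 × 10^-32

Ksp = 1.53 × 10^-32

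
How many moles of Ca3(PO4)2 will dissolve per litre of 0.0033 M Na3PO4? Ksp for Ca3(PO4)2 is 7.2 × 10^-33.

s ≈ 2.9 × 10^-10 M

Ca3(PO4)2(s) ⇌ 3 Ca^2+ + 2 PO4^3-
Ksp = [Ca^2+]^3[PO4^3-]^2
Let s be the molar solubility in this solution. [Ca^2+] = 3s, [PO4^3-] = 0.0033 + 2s ≈ 0.0033 (common-ion effect: PO4^3- is already 0.0033 M).
Ksp ≈ (3s)^3 × (0.0033)^2
s = 2.9 × 10^-10 M
Check: 2s = 5.8 × 10^-10 ≪ 0.0033, so the approximation is valid.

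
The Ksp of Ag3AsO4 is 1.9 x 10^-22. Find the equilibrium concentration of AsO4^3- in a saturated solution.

[AsO4^3-] = 1.6 × 10^-6 M

Ag3AsO4(s) <=> 3 Ag^+(aq) + AsO4^3-(aq)
Ksp = [Ag^+]^3[AsO4^3-]
Let s = molar solubility. Then [Ag^+] = 3s and [AsO4^3-] = s.
Ksp = (3s)^3s = 27s^4
s^4 = 1.9 x 10^-22 / 27, so s = 1.63 x 10^-6 M
[AsO4^3-] = s = 1.6 × 10^-6 M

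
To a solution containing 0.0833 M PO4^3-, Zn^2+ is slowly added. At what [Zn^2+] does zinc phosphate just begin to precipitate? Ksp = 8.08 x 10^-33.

[Zn^2+] ≈ 1.05e-10 M

Zn3(PO4)2(s) ⇌ 3 Zn^2+ + 2 PO4^3-
Ksp = [Zn^2+]^3[PO4^3-]^2
Precipitation begins when Q = Ksp. With [PO4^3-] = 0.0833 M:
8.08 x 10^-33 = (0.0833)^2 × [Zn^2+]^3
[Zn^2+] = (8.08 x 10^-33 / 6.939 × 10^-3)^(1/3) = 1.05 × 10^-10 M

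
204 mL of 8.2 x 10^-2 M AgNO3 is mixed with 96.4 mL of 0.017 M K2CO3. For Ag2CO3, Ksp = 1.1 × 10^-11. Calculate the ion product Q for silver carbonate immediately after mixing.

Q = 1.7e-5

Total volume = 204 + 96.4 = 300.4 mL.
[Ag^+] = 8.2 × 10^-2 × (204/300.4) = 5.57 x 10^-2 M
[CO3^2-] = 1.7 x 10^-2 × (96.4/300.4) = 5.46 x 10^-3 M
Ag2CO3(s) <=> 2 Ag^+ + CO3^2-, so Q = [Ag^+]^2[CO3^2-]
Q = (5.57 x 10^-2)^2(5.46 × 10^-3) = 1.7 × 10^-5
Q > Ksp, so Ag2CO3 will precipitate.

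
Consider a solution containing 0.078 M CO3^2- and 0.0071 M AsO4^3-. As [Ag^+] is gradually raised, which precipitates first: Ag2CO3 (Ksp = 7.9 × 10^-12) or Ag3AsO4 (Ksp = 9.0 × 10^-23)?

Ag3AsO4

Each salt begins to precipitate when Q = Ksp, i.e. when [Ag^+] reaches its threshold.
For Ag2CO3: 7.9 × 10^-12 = 0.078 × [Ag^+]^2  ⇒  [Ag^+] = 1.0 x 10^-5 M.
For Ag3AsO4: 9.0 × 10^-23 = 0.0071 × [Ag^+]^3  ⇒  [Ag^+] = 2.3 × 10^-7 M.
The salt with the lower threshold [Ag^+] precipitates first: Ag3AsO4.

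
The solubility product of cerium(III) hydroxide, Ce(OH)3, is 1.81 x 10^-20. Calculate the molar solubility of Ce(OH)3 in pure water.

Ce(OH)3(s) <=> Ce^3+(aq) + 3 OH^-(aq)
Ksp = [Ce^3+][OH^-]^3
If s mol/L of Ce(OH)3 dissolves, [Ce^3+] = s and [OH^-] = 3s.
Ksp = s(3s)^3 = 27s^4
s = (1.81 x 10^-20 / 27)^(1/4) = 5.09 × 10^-6 M

s ≈ 5.09 x 10^-6 M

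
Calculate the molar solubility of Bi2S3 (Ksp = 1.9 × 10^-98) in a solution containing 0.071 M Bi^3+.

5.2e-33 M

Bi2S3(s) ⇌ 2 Bi^3+ + 3 S^2-
Ksp = [Bi^3+]^2[S^2-]^3
Let s be the molar solubility in this solution. [Bi^3+] = 0.071 + 2s ≈ 0.071, [S^2-] = 3s (Ksp is small, so little additional dissolves).
Ksp ≈ (0.071)^2 × (3s)^3
s = 5.2 x 10^-33 M
Check: 2s = 1.0 x 10^-32 ≪ 0.071, so the approximation is valid.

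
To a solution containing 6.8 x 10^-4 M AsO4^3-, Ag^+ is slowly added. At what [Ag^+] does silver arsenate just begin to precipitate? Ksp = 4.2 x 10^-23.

4.0 × 10^-7 M

Ag3AsO4(s) ⇌ 3 Ag^+(aq) + AsO4^3-(aq)
Ksp = [Ag^+]^3[AsO4^3-]
Precipitation begins when Q = Ksp. With [AsO4^3-] = 6.8 x 10^-4 M:
4.2 x 10^-23 = (6.8 x 10^-4) × [Ag^+]^3
[Ag^+] = (4.2 x 10^-23 / 6.8 x 10^-4)^(1/3) = 4.0 × 10^-7 M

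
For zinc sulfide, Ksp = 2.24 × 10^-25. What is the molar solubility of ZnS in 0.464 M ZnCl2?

ZnS(s) ⇌ Zn^2+(aq) + S^2-(aq)
Ksp = [Zn^2+][S^2-]
If s mol/L dissolves here, [Zn^2+] = 0.464 + s ≈ 0.464, [S^2-] = s (Ksp is small, so little additional dissolves).
Ksp ≈ 0.464 × s
s = 4.83 × 10^-25 M
Check: s = 4.8 × 10^-25 ≪ 0.464, so the approximation is valid.

4.83e-25 M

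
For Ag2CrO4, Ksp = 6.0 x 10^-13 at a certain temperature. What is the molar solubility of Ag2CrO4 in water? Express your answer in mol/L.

Ag2CrO4(s) ⇌ 2 Ag^+ + CrO4^2-
Ksp = [Ag^+]^2[CrO4^2-]
For each mole of Ag2CrO4 that dissolves: [Ag^+] = 2s, [CrO4^2-] = s.
So Ksp = (2s)^2 × s = 4s^3
s^3 = 6.0 x 10^-13 / 4, so s = 5.3 x 10^-5 M

s = 5.3 x 10^-5 M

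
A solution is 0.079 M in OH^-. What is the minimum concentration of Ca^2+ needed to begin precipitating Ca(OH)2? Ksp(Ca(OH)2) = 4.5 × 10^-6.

[Ca^2+] ≈ 7.2 × 10^-4 M

Ca(OH)2(s) ⇌ Ca^2+(aq) + 2 OH^-(aq)
Ksp = [Ca^2+][OH^-]^2
Precipitation begins when Q = Ksp. With [OH^-] = 0.079 M:
4.5 × 10^-6 = (0.079)^2 × [Ca^2+]
[Ca^2+] = (4.5 × 10^-6 / 6.24 × 10^-3) = 7.2 x 10^-4 M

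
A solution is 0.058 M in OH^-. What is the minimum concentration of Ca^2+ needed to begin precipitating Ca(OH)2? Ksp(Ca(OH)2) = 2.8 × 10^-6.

8.3 × 10^-4 M

Ca(OH)2(s) ⇌ Ca^2+ + 2 OH^-
Ksp = [Ca^2+][OH^-]^2
Precipitation begins when Q = Ksp. With [OH^-] = 0.058 M:
2.8 × 10^-6 = (0.058)^2 × [Ca^2+]
[Ca^2+] = (2.8 × 10^-6 / 3.36 x 10^-3) = 8.3 × 10^-4 M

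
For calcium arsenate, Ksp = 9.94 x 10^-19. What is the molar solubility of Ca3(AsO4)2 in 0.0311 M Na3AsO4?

3.36e-6 M

Ca3(AsO4)2(s) <=> 3 Ca^2+ + 2 AsO4^3-
Ksp = [Ca^2+]^3[AsO4^3-]^2
Let s = moles of Ca3(AsO4)2 that dissolve per litre. [Ca^2+] = 3s, [AsO4^3-] = 0.0311 + 2s ≈ 0.0311 (Ksp is small, so little additional dissolves).
Ksp ≈ (3s)^3 × (0.0311)^2
s = 3.36 × 10^-6 M
Check: 2s = 6.7 × 10^-6 ≪ 0.0311, so the approximation is valid.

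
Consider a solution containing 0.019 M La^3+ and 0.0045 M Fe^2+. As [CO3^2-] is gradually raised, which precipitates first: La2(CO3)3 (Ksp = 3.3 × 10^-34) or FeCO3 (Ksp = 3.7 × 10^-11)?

Each salt begins to precipitate when Q = Ksp, i.e. when [CO3^2-] reaches its threshold.
For La2(CO3)3: 3.3 × 10^-34 = (0.019)^2 × [CO3^2-]^3  ⇒  [CO3^2-] = 9.7 × 10^-11 M.
For FeCO3: 3.7 × 10^-11 = 0.0045 × [CO3^2-]  ⇒  [CO3^2-] = 8.2 x 10^-9 M.
The salt with the lower threshold [CO3^2-] precipitates first: La2(CO3)3.

La2(CO3)3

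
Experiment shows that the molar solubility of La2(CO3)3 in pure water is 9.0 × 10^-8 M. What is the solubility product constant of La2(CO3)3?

Ksp = 6.4 × 10^-34

La2(CO3)3(s) ⇌ 2 La^3+ + 3 CO3^2-
With molar solubility s: [La^3+] = 2s, [CO3^2-] = 3s.
Ksp = [La^3+]^2[CO3^2-]^3
So Ksp = (2s)^2 × (3s)^3 = 108s^5
With s = 9.0 × 10^-8: Ksp = 6.4 × 10^-34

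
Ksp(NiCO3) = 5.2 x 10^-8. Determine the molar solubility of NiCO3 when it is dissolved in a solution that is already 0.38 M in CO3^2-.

s ≈ 1.4e-7 M

NiCO3(s) <=> Ni^2+ + CO3^2-
Ksp = [Ni^2+][CO3^2-]
Let s = moles of NiCO3 that dissolve per litre. [Ni^2+] = s, [CO3^2-] = 0.38 + s ≈ 0.38 (since the CO3^2- already present dominates).
Ksp ≈ s × 0.38
s = 1.4 x 10^-7 M
Check: s = 1.4 x 10^-7 ≪ 0.38, so the approximation is valid.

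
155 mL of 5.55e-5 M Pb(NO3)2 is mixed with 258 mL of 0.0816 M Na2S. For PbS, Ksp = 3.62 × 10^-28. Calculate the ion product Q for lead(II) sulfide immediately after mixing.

Q = 1.06 × 10^-6

Total volume = 155 + 258 = 413 mL.
[Pb^2+] = 5.55 × 10^-5 × (155/413) = 2.083 × 10^-5 M
[S^2-] = 8.16 x 10^-2 × (258/413) = 5.098 x 10^-2 M
PbS(s) <=> Pb^2+ + S^2-, so Q = [Pb^2+][S^2-]
Q = (2.083 × 10^-5)(5.098 x 10^-2) = 1.06 × 10^-6
Q > Ksp, so PbS will precipitate.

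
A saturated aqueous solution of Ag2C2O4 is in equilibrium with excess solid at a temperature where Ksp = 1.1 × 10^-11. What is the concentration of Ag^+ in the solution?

2.8 x 10^-4 M

Ag2C2O4(s) <=> 2 Ag^+ + C2O4^2-
Ksp = [Ag^+]^2[C2O4^2-]
For each mole of Ag2C2O4 that dissolves: [Ag^+] = 2s, [C2O4^2-] = s.
So Ksp = (2s)^2 × s = 4s^3
Solving, s = (1.1 × 10^-11/4)^(1/3) = 1.40 × 10^-4 M
[Ag^+] = 2s = 2.8 x 10^-4 M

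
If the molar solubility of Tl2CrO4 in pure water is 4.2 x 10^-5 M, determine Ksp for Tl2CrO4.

Tl2CrO4(s) ⇌ 2 Tl^+(aq) + CrO4^2-(aq)
For each mole of Tl2CrO4 that dissolves: [Tl^+] = 2s, [CrO4^2-] = s.
Ksp = [Tl^+]^2[CrO4^2-]
Ksp = (2s)^2s = 4s^3
Ksp = 4 × (4.2 x 10^-5)^3 = 3.0 × 10^-13

Ksp = 3.0e-13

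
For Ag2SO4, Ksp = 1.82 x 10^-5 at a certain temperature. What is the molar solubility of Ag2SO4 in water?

s = 0.0166 M

Ag2SO4(s) ⇌ 2 Ag^+(aq) + SO4^2-(aq)
Ksp = [Ag^+]^2[SO4^2-]
Let s = molar solubility. Then [Ag^+] = 2s and [SO4^2-] = s.
Substituting: Ksp = (2s)^2s = 4s^3
s^3 = 1.82 x 10^-5 / 4, so s = 1.66 x 10^-2 M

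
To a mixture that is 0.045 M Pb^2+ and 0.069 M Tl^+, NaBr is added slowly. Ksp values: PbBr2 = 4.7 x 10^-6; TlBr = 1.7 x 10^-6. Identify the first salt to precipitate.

Precipitation of each salt starts when its ion product equals its Ksp.
For PbBr2: 4.7 x 10^-6 = 0.045 × [Br^-]^2  ⇒  [Br^-] = 1.0 × 10^-2 M.
For TlBr: 1.7 x 10^-6 = 0.069 × [Br^-]  ⇒  [Br^-] = 2.5 × 10^-5 M.
The salt with the lower threshold [Br^-] precipitates first: TlBr.

TlBr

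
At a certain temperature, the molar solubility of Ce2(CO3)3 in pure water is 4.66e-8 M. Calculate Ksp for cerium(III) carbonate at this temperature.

Ce2(CO3)3(s) ⇌ 2 Ce^3+(aq) + 3 CO3^2-(aq)
For each mole of Ce2(CO3)3 that dissolves: [Ce^3+] = 2s, [CO3^2-] = 3s.
Ksp = [Ce^3+]^2[CO3^2-]^3
So Ksp = (2s)^2 × (3s)^3 = 108s^5
With s = 4.66 × 10^-8: Ksp = 2.37 × 10^-35

Ksp = 2.37 × 10^-35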